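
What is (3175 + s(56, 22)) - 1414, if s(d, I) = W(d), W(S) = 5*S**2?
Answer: 17441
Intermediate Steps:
s(d, I) = 5*d**2
(3175 + s(56, 22)) - 1414 = (3175 + 5*56**2) - 1414 = (3175 + 5*3136) - 1414 = (3175 + 15680) - 1414 = 18855 - 1414 = 17441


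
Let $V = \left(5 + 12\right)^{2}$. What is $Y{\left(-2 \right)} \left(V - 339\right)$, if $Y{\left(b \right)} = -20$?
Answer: $1000$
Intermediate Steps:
$V = 289$ ($V = 17^{2} = 289$)
$Y{\left(-2 \right)} \left(V - 339\right) = - 20 \left(289 - 339\right) = \left(-20\right) \left(-50\right) = 1000$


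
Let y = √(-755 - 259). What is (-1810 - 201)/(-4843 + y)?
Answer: 9739273/23455663 + 26143*I*√6/23455663 ≈ 0.41522 + 0.0027301*I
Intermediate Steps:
y = 13*I*√6 (y = √(-1014) = 13*I*√6 ≈ 31.843*I)
(-1810 - 201)/(-4843 + y) = (-1810 - 201)/(-4843 + 13*I*√6) = -2011/(-4843 + 13*I*√6)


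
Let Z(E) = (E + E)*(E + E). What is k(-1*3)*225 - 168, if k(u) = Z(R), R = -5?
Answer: 22332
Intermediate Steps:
Z(E) = 4*E² (Z(E) = (2*E)*(2*E) = 4*E²)
k(u) = 100 (k(u) = 4*(-5)² = 4*25 = 100)
k(-1*3)*225 - 168 = 100*225 - 168 = 22500 - 168 = 22332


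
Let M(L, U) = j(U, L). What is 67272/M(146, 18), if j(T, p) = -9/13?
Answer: -291512/3 ≈ -97171.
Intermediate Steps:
j(T, p) = -9/13 (j(T, p) = -9*1/13 = -9/13)
M(L, U) = -9/13
67272/M(146, 18) = 67272/(-9/13) = 67272*(-13/9) = -291512/3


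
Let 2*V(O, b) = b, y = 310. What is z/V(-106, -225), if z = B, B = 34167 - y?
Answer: -67714/225 ≈ -300.95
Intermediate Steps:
V(O, b) = b/2
B = 33857 (B = 34167 - 1*310 = 34167 - 310 = 33857)
z = 33857
z/V(-106, -225) = 33857/(((½)*(-225))) = 33857/(-225/2) = 33857*(-2/225) = -67714/225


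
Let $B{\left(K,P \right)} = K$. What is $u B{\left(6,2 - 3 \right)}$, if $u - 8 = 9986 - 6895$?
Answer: $18594$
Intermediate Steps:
$u = 3099$ ($u = 8 + \left(9986 - 6895\right) = 8 + 3091 = 3099$)
$u B{\left(6,2 - 3 \right)} = 3099 \cdot 6 = 18594$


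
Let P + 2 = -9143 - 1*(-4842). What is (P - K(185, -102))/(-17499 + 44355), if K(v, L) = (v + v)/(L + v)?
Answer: -119173/743016 ≈ -0.16039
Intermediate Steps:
K(v, L) = 2*v/(L + v) (K(v, L) = (2*v)/(L + v) = 2*v/(L + v))
P = -4303 (P = -2 + (-9143 - 1*(-4842)) = -2 + (-9143 + 4842) = -2 - 4301 = -4303)
(P - K(185, -102))/(-17499 + 44355) = (-4303 - 2*185/(-102 + 185))/(-17499 + 44355) = (-4303 - 2*185/83)/26856 = (-4303 - 2*185/83)*(1/26856) = (-4303 - 1*370/83)*(1/26856) = (-4303 - 370/83)*(1/26856) = -357519/83*1/26856 = -119173/743016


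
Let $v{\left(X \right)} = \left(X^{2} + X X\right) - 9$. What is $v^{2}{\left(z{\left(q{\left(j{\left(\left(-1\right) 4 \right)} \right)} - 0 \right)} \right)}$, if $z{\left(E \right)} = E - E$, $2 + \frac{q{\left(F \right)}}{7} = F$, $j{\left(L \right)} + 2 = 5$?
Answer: $81$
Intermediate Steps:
$j{\left(L \right)} = 3$ ($j{\left(L \right)} = -2 + 5 = 3$)
$q{\left(F \right)} = -14 + 7 F$
$z{\left(E \right)} = 0$
$v{\left(X \right)} = -9 + 2 X^{2}$ ($v{\left(X \right)} = \left(X^{2} + X^{2}\right) - 9 = 2 X^{2} - 9 = -9 + 2 X^{2}$)
$v^{2}{\left(z{\left(q{\left(j{\left(\left(-1\right) 4 \right)} \right)} - 0 \right)} \right)} = \left(-9 + 2 \cdot 0^{2}\right)^{2} = \left(-9 + 2 \cdot 0\right)^{2} = \left(-9 + 0\right)^{2} = \left(-9\right)^{2} = 81$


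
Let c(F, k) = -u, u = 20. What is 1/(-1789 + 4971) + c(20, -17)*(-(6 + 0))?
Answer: 381841/3182 ≈ 120.00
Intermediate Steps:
c(F, k) = -20 (c(F, k) = -1*20 = -20)
1/(-1789 + 4971) + c(20, -17)*(-(6 + 0)) = 1/(-1789 + 4971) - (-20)*(6 + 0) = 1/3182 - (-20)*6 = 1/3182 - 20*(-6) = 1/3182 + 120 = 381841/3182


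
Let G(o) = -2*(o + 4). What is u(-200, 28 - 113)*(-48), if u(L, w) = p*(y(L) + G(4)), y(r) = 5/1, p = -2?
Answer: -1056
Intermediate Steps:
G(o) = -8 - 2*o (G(o) = -2*(4 + o) = -8 - 2*o)
y(r) = 5 (y(r) = 5*1 = 5)
u(L, w) = 22 (u(L, w) = -2*(5 + (-8 - 2*4)) = -2*(5 + (-8 - 8)) = -2*(5 - 16) = -2*(-11) = 22)
u(-200, 28 - 113)*(-48) = 22*(-48) = -1056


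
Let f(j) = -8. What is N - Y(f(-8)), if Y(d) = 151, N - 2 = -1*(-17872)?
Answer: 17723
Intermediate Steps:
N = 17874 (N = 2 - 1*(-17872) = 2 + 17872 = 17874)
N - Y(f(-8)) = 17874 - 1*151 = 17874 - 151 = 17723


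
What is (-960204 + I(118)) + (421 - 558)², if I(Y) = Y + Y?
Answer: -941199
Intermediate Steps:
I(Y) = 2*Y
(-960204 + I(118)) + (421 - 558)² = (-960204 + 2*118) + (421 - 558)² = (-960204 + 236) + (-137)² = -959968 + 18769 = -941199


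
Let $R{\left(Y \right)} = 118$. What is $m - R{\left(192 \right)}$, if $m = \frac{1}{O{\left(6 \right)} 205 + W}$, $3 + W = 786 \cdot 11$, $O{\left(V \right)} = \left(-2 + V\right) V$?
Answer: $- \frac{1600433}{13563} \approx -118.0$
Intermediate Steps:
$O{\left(V \right)} = V \left(-2 + V\right)$
$W = 8643$ ($W = -3 + 786 \cdot 11 = -3 + 8646 = 8643$)
$m = \frac{1}{13563}$ ($m = \frac{1}{6 \left(-2 + 6\right) 205 + 8643} = \frac{1}{6 \cdot 4 \cdot 205 + 8643} = \frac{1}{24 \cdot 205 + 8643} = \frac{1}{4920 + 8643} = \frac{1}{13563} \approx 7.373 \cdot 10^{-5}$)
$m - R{\left(192 \right)} = \frac{1}{13563} - 118 = - \frac{1600433}{13563}$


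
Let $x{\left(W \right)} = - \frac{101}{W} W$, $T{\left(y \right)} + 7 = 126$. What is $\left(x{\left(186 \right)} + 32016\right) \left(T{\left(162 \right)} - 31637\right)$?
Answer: $-1005896970$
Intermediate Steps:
$T{\left(y \right)} = 119$ ($T{\left(y \right)} = -7 + 126 = 119$)
$x{\left(W \right)} = -101$
$\left(x{\left(186 \right)} + 32016\right) \left(T{\left(162 \right)} - 31637\right) = \left(-101 + 32016\right) \left(119 - 31637\right) = 31915 \left(-31518\right) = -1005896970$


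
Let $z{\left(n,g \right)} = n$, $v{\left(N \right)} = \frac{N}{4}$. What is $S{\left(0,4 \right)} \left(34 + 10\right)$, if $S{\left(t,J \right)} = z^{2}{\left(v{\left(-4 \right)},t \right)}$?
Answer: $44$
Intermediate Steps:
$v{\left(N \right)} = \frac{N}{4}$ ($v{\left(N \right)} = N \frac{1}{4} = \frac{N}{4}$)
$S{\left(t,J \right)} = 1$ ($S{\left(t,J \right)} = \left(\frac{1}{4} \left(-4\right)\right)^{2} = \left(-1\right)^{2} = 1$)
$S{\left(0,4 \right)} \left(34 + 10\right) = 1 \left(34 + 10\right) = 1 \cdot 44 = 44$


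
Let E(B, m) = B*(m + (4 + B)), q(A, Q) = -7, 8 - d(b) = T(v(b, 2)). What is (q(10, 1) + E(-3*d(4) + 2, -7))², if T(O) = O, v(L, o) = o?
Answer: 88209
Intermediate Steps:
d(b) = 6 (d(b) = 8 - 1*2 = 8 - 2 = 6)
E(B, m) = B*(4 + B + m)
(q(10, 1) + E(-3*d(4) + 2, -7))² = (-7 + (-3*6 + 2)*(4 + (-3*6 + 2) - 7))² = (-7 + (-18 + 2)*(4 + (-18 + 2) - 7))² = (-7 - 16*(4 - 16 - 7))² = (-7 - 16*(-19))² = (-7 + 304)² = 297² = 88209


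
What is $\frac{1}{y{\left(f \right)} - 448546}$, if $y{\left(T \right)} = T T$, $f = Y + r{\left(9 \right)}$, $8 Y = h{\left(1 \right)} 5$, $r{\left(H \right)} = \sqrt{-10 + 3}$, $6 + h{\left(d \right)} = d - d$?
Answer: $\frac{16 i}{- 7176623 i + 120 \sqrt{7}} \approx -2.2295 \cdot 10^{-6} + 9.863 \cdot 10^{-11} i$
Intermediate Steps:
$h{\left(d \right)} = -6$ ($h{\left(d \right)} = -6 + \left(d - d\right) = -6 + 0 = -6$)
$r{\left(H \right)} = i \sqrt{7}$ ($r{\left(H \right)} = \sqrt{-7} = i \sqrt{7}$)
$Y = - \frac{15}{4}$ ($Y = \frac{\left(-6\right) 5}{8} = \frac{1}{8} \left(-30\right) = - \frac{15}{4} \approx -3.75$)
$f = - \frac{15}{4} + i \sqrt{7} \approx -3.75 + 2.6458 i$
$y{\left(T \right)} = T^{2}$
$\frac{1}{y{\left(f \right)} - 448546} = \frac{1}{\left(- \frac{15}{4} + i \sqrt{7}\right)^{2} - 448546} = \frac{1}{-448546 + \left(- \frac{15}{4} + i \sqrt{7}\right)^{2}}$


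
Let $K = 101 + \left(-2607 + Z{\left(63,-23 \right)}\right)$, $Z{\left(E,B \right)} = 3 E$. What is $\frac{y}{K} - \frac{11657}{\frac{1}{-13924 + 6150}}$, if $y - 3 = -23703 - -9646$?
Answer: $\frac{209970071260}{2317} \approx 9.0622 \cdot 10^{7}$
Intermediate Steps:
$y = -14054$ ($y = 3 - 14057 = -14054$)
$K = -2317$ ($K = 101 + \left(-2607 + 3 \cdot 63\right) = 101 + \left(-2607 + 189\right) = 101 - 2418 = -2317$)
$\frac{y}{K} - \frac{11657}{\frac{1}{-13924 + 6150}} = - \frac{14054}{-2317} - \frac{11657}{\frac{1}{-13924 + 6150}} = \left(-14054\right) \left(- \frac{1}{2317}\right) - \frac{11657}{\frac{1}{-7774}} = \frac{14054}{2317} - \frac{11657}{- \frac{1}{7774}} = \frac{14054}{2317} - -90621518 = \frac{14054}{2317} + 90621518 = \frac{209970071260}{2317}$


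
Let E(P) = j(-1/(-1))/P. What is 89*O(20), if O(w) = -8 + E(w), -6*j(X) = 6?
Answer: -14329/20 ≈ -716.45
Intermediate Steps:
j(X) = -1 (j(X) = -1/6*6 = -1)
E(P) = -1/P
O(w) = -8 - 1/w
89*O(20) = 89*(-8 - 1/20) = 89*(-161/20) = -14329/20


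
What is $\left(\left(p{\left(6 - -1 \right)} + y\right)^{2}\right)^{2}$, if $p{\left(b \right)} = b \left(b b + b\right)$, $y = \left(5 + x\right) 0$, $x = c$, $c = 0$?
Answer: $23612624896$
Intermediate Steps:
$x = 0$
$y = 0$ ($y = \left(5 + 0\right) 0 = 5 \cdot 0 = 0$)
$p{\left(b \right)} = b \left(b + b^{2}\right)$ ($p{\left(b \right)} = b \left(b^{2} + b\right) = b \left(b + b^{2}\right)$)
$\left(\left(p{\left(6 - -1 \right)} + y\right)^{2}\right)^{2} = \left(\left(\left(6 - -1\right)^{2} \left(1 + \left(6 - -1\right)\right) + 0\right)^{2}\right)^{2} = \left(\left(\left(6 + 1\right)^{2} \left(1 + \left(6 + 1\right)\right) + 0\right)^{2}\right)^{2} = \left(\left(7^{2} \left(1 + 7\right) + 0\right)^{2}\right)^{2} = \left(\left(49 \cdot 8 + 0\right)^{2}\right)^{2} = \left(\left(392 + 0\right)^{2}\right)^{2} = \left(392^{2}\right)^{2} = 153664^{2} = 23612624896$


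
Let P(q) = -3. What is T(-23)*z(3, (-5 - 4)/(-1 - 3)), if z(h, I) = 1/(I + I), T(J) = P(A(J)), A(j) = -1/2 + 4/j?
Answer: -⅔ ≈ -0.66667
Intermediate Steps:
A(j) = -½ + 4/j (A(j) = -1*½ + 4/j = -½ + 4/j)
T(J) = -3
z(h, I) = 1/(2*I)
T(-23)*z(3, (-5 - 4)/(-1 - 3)) = -3/(2*((-5 - 4)/(-1 - 3))) = -3/(2*((-9/(-4)))) = -3/(2*((-9*(-¼)))) = -3/(2*9/4) = -3*4/(2*9) = -3*2/9 = -⅔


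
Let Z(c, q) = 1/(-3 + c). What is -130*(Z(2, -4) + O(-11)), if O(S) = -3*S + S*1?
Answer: -2730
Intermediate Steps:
O(S) = -2*S (O(S) = -3*S + S = -2*S)
-130*(Z(2, -4) + O(-11)) = -130*(1/(-3 + 2) - 2*(-11)) = -130*(1/(-1) + 22) = -130*(-1 + 22) = -130*21 = -2730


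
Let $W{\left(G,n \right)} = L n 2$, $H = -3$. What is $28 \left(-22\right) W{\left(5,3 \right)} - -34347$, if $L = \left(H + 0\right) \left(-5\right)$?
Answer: $-21093$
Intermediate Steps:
$L = 15$ ($L = \left(-3 + 0\right) \left(-5\right) = \left(-3\right) \left(-5\right) = 15$)
$W{\left(G,n \right)} = 30 n$ ($W{\left(G,n \right)} = 15 n 2 = 30 n$)
$28 \left(-22\right) W{\left(5,3 \right)} - -34347 = 28 \left(-22\right) 30 \cdot 3 - -34347 = \left(-616\right) 90 + 34347 = -55440 + 34347 = -21093$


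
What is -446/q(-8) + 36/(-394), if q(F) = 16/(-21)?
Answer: 922407/1576 ≈ 585.28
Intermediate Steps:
q(F) = -16/21 (q(F) = 16*(-1/21) = -16/21)
-446/q(-8) + 36/(-394) = -446/(-16/21) + 36/(-394) = -446*(-21/16) + 36*(-1/394) = 4683/8 - 18/197 = 922407/1576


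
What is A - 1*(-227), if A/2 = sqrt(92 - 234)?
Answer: 227 + 2*I*sqrt(142) ≈ 227.0 + 23.833*I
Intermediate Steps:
A = 2*I*sqrt(142) (A = 2*sqrt(92 - 234) = 2*sqrt(-142) = 2*(I*sqrt(142)) = 2*I*sqrt(142) ≈ 23.833*I)
A - 1*(-227) = 2*I*sqrt(142) - 1*(-227) = 2*I*sqrt(142) + 227 = 227 + 2*I*sqrt(142)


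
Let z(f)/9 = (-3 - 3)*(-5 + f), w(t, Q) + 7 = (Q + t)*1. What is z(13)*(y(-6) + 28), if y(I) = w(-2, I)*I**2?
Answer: 221184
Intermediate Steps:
w(t, Q) = -7 + Q + t (w(t, Q) = -7 + (Q + t)*1 = -7 + (Q + t) = -7 + Q + t)
z(f) = 270 - 54*f (z(f) = 9*((-3 - 3)*(-5 + f)) = 9*(-6*(-5 + f)) = 9*(30 - 6*f) = 270 - 54*f)
y(I) = I**2*(-9 + I) (y(I) = (-7 + I - 2)*I**2 = (-9 + I)*I**2 = I**2*(-9 + I))
z(13)*(y(-6) + 28) = (270 - 54*13)*((-6)**2*(-9 - 6) + 28) = (270 - 702)*(36*(-15) + 28) = -432*(-540 + 28) = -432*(-512) = 221184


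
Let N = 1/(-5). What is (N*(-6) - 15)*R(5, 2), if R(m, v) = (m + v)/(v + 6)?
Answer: -483/40 ≈ -12.075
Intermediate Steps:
R(m, v) = (m + v)/(6 + v)
N = -⅕ ≈ -0.20000
(N*(-6) - 15)*R(5, 2) = (-⅕*(-6) - 15)*((5 + 2)/(6 + 2)) = (6/5 - 15)*(7/8) = -69*7/40 = -69/5*7/8 = -483/40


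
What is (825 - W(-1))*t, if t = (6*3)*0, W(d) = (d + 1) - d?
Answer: 0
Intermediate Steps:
W(d) = 1 (W(d) = (1 + d) - d = 1)
t = 0 (t = 18*0 = 0)
(825 - W(-1))*t = (825 - 1*1)*0 = (825 - 1)*0 = 824*0 = 0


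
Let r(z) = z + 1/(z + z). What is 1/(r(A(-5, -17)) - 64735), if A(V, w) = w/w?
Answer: -2/129467 ≈ -1.5448e-5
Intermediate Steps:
A(V, w) = 1
r(z) = z + 1/(2*z)
1/(r(A(-5, -17)) - 64735) = 1/((1 + (½)/1) - 64735) = 1/((1 + (½)*1) - 64735) = 1/((1 + ½) - 64735) = 1/(3/2 - 64735) = 1/(-129467/2) = -2/129467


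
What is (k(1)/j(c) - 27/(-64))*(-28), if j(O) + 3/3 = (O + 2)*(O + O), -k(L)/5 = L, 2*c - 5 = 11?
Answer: -27811/2544 ≈ -10.932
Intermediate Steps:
c = 8 (c = 5/2 + (½)*11 = 5/2 + 11/2 = 8)
k(L) = -5*L
j(O) = -1 + 2*O*(2 + O) (j(O) = -1 + (O + 2)*(O + O) = -1 + (2 + O)*(2*O) = -1 + 2*O*(2 + O))
(k(1)/j(c) - 27/(-64))*(-28) = ((-5*1)/(-1 + 2*8² + 4*8) - 27/(-64))*(-28) = (-5/(-1 + 2*64 + 32) - 27*(-1/64))*(-28) = (-5/(-1 + 128 + 32) + 27/64)*(-28) = (-5/159 + 27/64)*(-28) = (3973/10176)*(-28) = -27811/2544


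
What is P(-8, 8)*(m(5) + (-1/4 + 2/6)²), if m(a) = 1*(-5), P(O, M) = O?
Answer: 719/18 ≈ 39.944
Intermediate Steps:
m(a) = -5
P(-8, 8)*(m(5) + (-1/4 + 2/6)²) = -8*(-5 + (-1/4 + 2/6)²) = -8*(-5 + (-1*¼ + 2*(⅙))²) = -8*(-5 + (-¼ + ⅓)²) = -8*(-5 + (1/12)²) = -8*(-5 + 1/144) = -8*(-719/144) = 719/18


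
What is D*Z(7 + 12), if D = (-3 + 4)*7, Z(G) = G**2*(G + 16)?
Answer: 88445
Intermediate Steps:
Z(G) = G**2*(16 + G)
D = 7 (D = 1*7 = 7)
D*Z(7 + 12) = 7*((7 + 12)**2*(16 + (7 + 12))) = 7*(19**2*(16 + 19)) = 7*(361*35) = 7*12635 = 88445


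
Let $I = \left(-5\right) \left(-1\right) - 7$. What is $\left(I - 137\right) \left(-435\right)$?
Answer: $60465$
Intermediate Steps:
$I = -2$ ($I = 5 - 7 = -2$)
$\left(I - 137\right) \left(-435\right) = \left(-2 - 137\right) \left(-435\right) = \left(-139\right) \left(-435\right) = 60465$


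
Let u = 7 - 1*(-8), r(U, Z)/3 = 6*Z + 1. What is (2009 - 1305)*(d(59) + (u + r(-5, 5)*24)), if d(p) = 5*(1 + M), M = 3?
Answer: 1595968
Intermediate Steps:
r(U, Z) = 3 + 18*Z (r(U, Z) = 3*(6*Z + 1) = 3*(1 + 6*Z) = 3 + 18*Z)
d(p) = 20 (d(p) = 5*(1 + 3) = 5*4 = 20)
u = 15 (u = 7 + 8 = 15)
(2009 - 1305)*(d(59) + (u + r(-5, 5)*24)) = (2009 - 1305)*(20 + (15 + (3 + 18*5)*24)) = 704*(20 + (15 + (3 + 90)*24)) = 704*(20 + (15 + 93*24)) = 704*(20 + (15 + 2232)) = 704*(20 + 2247) = 704*2267 = 1595968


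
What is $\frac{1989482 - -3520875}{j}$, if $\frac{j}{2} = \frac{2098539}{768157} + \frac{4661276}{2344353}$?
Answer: $\frac{9923222629216479297}{17000615977198} \approx 5.837 \cdot 10^{5}$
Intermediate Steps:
$j = \frac{17000615977198}{1800831167421}$ ($j = 2 \left(\frac{2098539}{768157} + \frac{4661276}{2344353}\right) = 2 \cdot \frac{8500307988599}{1800831167421} = \frac{17000615977198}{1800831167421} \approx 9.4404$)
$\frac{1989482 - -3520875}{j} = \frac{1989482 - -3520875}{\frac{17000615977198}{1800831167421}} = \left(1989482 + 3520875\right) \frac{1800831167421}{17000615977198} = 5510357 \cdot \frac{1800831167421}{17000615977198} = \frac{9923222629216479297}{17000615977198}$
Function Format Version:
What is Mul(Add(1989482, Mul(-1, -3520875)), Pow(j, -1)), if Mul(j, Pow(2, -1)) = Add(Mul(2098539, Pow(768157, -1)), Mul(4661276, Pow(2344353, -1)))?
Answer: Rational(9923222629216479297, 17000615977198) ≈ 5.8370e+5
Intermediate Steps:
j = Rational(17000615977198, 1800831167421) (j = Mul(2, Add(Mul(2098539, Pow(768157, -1)), Mul(4661276, Pow(2344353, -1)))) = Mul(2, Add(Mul(2098539, Rational(1, 768157)), Mul(4661276, Rational(1, 2344353)))) = Mul(2, Add(Rational(2098539, 768157), Rational(4661276, 2344353))) = Mul(2, Rational(8500307988599, 1800831167421)) = Rational(17000615977198, 1800831167421) ≈ 9.4404)
Mul(Add(1989482, Mul(-1, -3520875)), Pow(j, -1)) = Mul(Add(1989482, Mul(-1, -3520875)), Pow(Rational(17000615977198, 1800831167421), -1)) = Mul(Add(1989482, 3520875), Rational(1800831167421, 17000615977198)) = Mul(5510357, Rational(1800831167421, 17000615977198)) = Rational(9923222629216479297, 17000615977198)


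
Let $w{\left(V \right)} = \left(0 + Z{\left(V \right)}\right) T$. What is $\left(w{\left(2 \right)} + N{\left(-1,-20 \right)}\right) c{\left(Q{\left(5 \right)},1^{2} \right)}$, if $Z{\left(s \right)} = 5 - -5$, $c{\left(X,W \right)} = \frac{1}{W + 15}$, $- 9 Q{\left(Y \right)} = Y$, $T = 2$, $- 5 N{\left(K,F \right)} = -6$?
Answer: $\frac{53}{40} \approx 1.325$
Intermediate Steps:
$N{\left(K,F \right)} = \frac{6}{5}$ ($N{\left(K,F \right)} = \left(- \frac{1}{5}\right) \left(-6\right) = \frac{6}{5}$)
$Q{\left(Y \right)} = - \frac{Y}{9}$
$c{\left(X,W \right)} = \frac{1}{15 + W}$
$Z{\left(s \right)} = 10$ ($Z{\left(s \right)} = 5 + 5 = 10$)
$w{\left(V \right)} = 20$ ($w{\left(V \right)} = \left(0 + 10\right) 2 = 10 \cdot 2 = 20$)
$\left(w{\left(2 \right)} + N{\left(-1,-20 \right)}\right) c{\left(Q{\left(5 \right)},1^{2} \right)} = \frac{20 + \frac{6}{5}}{15 + 1^{2}} = \frac{106}{5 \left(15 + 1\right)} = \frac{106}{5 \cdot 16} = \frac{106}{5} \cdot \frac{1}{16} = \frac{53}{40}$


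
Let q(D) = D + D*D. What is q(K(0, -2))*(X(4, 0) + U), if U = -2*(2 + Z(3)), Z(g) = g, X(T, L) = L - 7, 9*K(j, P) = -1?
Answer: 136/81 ≈ 1.6790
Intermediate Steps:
K(j, P) = -1/9 (K(j, P) = (1/9)*(-1) = -1/9)
X(T, L) = -7 + L
q(D) = D + D**2
U = -10 (U = -2*(2 + 3) = -2*5 = -10)
q(K(0, -2))*(X(4, 0) + U) = (-(1 - 1/9)/9)*((-7 + 0) - 10) = (-1/9*8/9)*(-7 - 10) = -8/81*(-17) = 136/81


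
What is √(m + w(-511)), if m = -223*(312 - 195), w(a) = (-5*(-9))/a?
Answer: 3*I*√756992334/511 ≈ 161.53*I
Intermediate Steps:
w(a) = 45/a
m = -26091 (m = -223*117 = -26091)
√(m + w(-511)) = √(-26091 + 45/(-511)) = √(-26091 + 45*(-1/511)) = √(-26091 - 45/511) = √(-13332546/511) = 3*I*√756992334/511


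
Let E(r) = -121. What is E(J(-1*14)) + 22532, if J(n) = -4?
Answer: 22411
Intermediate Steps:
E(J(-1*14)) + 22532 = -121 + 22532 = 22411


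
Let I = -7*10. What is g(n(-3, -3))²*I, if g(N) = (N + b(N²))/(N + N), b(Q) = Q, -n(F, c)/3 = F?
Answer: -1750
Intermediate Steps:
n(F, c) = -3*F
I = -70
g(N) = (N + N²)/(2*N) (g(N) = (N + N²)/(N + N) = (N + N²)/((2*N)) = (N + N²)*(1/(2*N)) = (N + N²)/(2*N))
g(n(-3, -3))²*I = (½ + (-3*(-3))/2)²*(-70) = (½ + (½)*9)²*(-70) = (½ + 9/2)²*(-70) = 5²*(-70) = 25*(-70) = -1750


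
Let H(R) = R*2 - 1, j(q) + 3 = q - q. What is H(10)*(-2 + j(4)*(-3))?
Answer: 133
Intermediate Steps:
j(q) = -3 (j(q) = -3 + (q - q) = -3 + 0 = -3)
H(R) = -1 + 2*R (H(R) = 2*R - 1 = -1 + 2*R)
H(10)*(-2 + j(4)*(-3)) = (-1 + 2*10)*(-2 - 3*(-3)) = (-1 + 20)*(-2 + 9) = 19*7 = 133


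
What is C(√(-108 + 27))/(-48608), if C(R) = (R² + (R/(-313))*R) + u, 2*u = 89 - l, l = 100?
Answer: 53987/30428608 ≈ 0.0017742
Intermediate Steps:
u = -11/2 (u = (89 - 1*100)/2 = (89 - 100)/2 = (½)*(-11) = -11/2 ≈ -5.5000)
C(R) = -11/2 + 312*R²/313 (C(R) = (R² + (R/(-313))*R) - 11/2 = (R² + (R*(-1/313))*R) - 11/2 = (R² + (-R/313)*R) - 11/2 = (R² - R²/313) - 11/2 = 312*R²/313 - 11/2 = -11/2 + 312*R²/313)
C(√(-108 + 27))/(-48608) = (-11/2 + 312*(√(-108 + 27))²/313)/(-48608) = (-11/2 + 312*(√(-81))²/313)*(-1/48608) = (-11/2 + 312*(9*I)²/313)*(-1/48608) = (-11/2 + (312/313)*(-81))*(-1/48608) = (-11/2 - 25272/313)*(-1/48608) = -53987/626*(-1/48608) = 53987/30428608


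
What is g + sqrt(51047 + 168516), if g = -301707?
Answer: -301707 + sqrt(219563) ≈ -3.0124e+5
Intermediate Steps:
g + sqrt(51047 + 168516) = -301707 + sqrt(51047 + 168516) = -301707 + sqrt(219563)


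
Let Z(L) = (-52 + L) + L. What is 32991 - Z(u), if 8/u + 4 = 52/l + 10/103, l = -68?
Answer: 270088455/8173 ≈ 33046.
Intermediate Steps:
u = -14008/8173 (u = 8/(-4 + (52/(-68) + 10/103)) = 8/(-4 + (52*(-1/68) + 10*(1/103))) = 8/(-4 + (-13/17 + 10/103)) = 8/(-4 - 1169/1751) = 8/(-8173/1751) = 8*(-1751/8173) = -14008/8173 ≈ -1.7139)
Z(L) = -52 + 2*L
32991 - Z(u) = 32991 - (-52 + 2*(-14008/8173)) = 32991 - (-52 - 28016/8173) = 32991 - 1*(-453012/8173) = 32991 + 453012/8173 = 270088455/8173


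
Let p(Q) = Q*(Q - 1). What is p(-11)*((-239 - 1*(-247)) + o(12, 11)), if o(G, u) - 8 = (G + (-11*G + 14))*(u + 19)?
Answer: -417648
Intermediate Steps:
p(Q) = Q*(-1 + Q)
o(G, u) = 8 + (14 - 10*G)*(19 + u) (o(G, u) = 8 + (G + (-11*G + 14))*(u + 19) = 8 + (G + (14 - 11*G))*(19 + u) = 8 + (14 - 10*G)*(19 + u))
p(-11)*((-239 - 1*(-247)) + o(12, 11)) = (-11*(-1 - 11))*((-239 - 1*(-247)) + (274 - 190*12 + 14*11 - 10*12*11)) = (-11*(-12))*((-239 + 247) + (274 - 2280 + 154 - 1320)) = 132*(8 - 3172) = 132*(-3164) = -417648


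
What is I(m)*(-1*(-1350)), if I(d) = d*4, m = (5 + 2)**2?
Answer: 264600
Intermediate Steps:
m = 49 (m = 7**2 = 49)
I(d) = 4*d
I(m)*(-1*(-1350)) = (4*49)*(-1*(-1350)) = 196*1350 = 264600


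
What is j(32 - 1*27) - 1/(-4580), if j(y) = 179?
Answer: 819821/4580 ≈ 179.00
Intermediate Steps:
j(32 - 1*27) - 1/(-4580) = 179 - 1/(-4580) = 179 - 1*(-1/4580) = 179 + 1/4580 = 819821/4580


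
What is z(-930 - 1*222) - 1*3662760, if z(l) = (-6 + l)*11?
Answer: -3675498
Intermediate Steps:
z(l) = -66 + 11*l
z(-930 - 1*222) - 1*3662760 = (-66 + 11*(-930 - 1*222)) - 1*3662760 = (-66 + 11*(-930 - 222)) - 3662760 = (-66 + 11*(-1152)) - 3662760 = (-66 - 12672) - 3662760 = -12738 - 3662760 = -3675498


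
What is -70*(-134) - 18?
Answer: 9362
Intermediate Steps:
-70*(-134) - 18 = 9380 - 18 = 9362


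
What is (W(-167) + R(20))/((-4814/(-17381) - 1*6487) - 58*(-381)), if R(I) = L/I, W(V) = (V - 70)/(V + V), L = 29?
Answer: 125369153/906274280700 ≈ 0.00013833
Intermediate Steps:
W(V) = (-70 + V)/(2*V) (W(V) = (-70 + V)/((2*V)) = (-70 + V)*(1/(2*V)) = (-70 + V)/(2*V))
R(I) = 29/I
(W(-167) + R(20))/((-4814/(-17381) - 1*6487) - 58*(-381)) = ((½)*(-70 - 167)/(-167) + 29/20)/((-4814/(-17381) - 1*6487) - 58*(-381)) = ((½)*(-1/167)*(-237) + 29*(1/20))/((-4814*(-1/17381) - 6487) + 22098) = (237/334 + 29/20)/((4814/17381 - 6487) + 22098) = 7213/(3340*(-112745733/17381 + 22098)) = 7213/(3340*(271339605/17381)) = (7213/3340)*(17381/271339605) = 125369153/906274280700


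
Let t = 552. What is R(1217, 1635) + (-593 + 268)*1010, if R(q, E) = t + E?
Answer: -326063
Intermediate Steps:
R(q, E) = 552 + E
R(1217, 1635) + (-593 + 268)*1010 = (552 + 1635) + (-593 + 268)*1010 = 2187 - 325*1010 = 2187 - 328250 = -326063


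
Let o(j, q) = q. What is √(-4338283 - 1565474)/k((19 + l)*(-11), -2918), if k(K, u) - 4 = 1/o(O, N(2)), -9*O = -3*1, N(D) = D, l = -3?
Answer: 2*I*√655973/3 ≈ 539.95*I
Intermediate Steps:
O = ⅓ (O = -(-1)/3 = -⅑*(-3) = ⅓ ≈ 0.33333)
k(K, u) = 9/2 (k(K, u) = 4 + 1/2 = 4 + ½ = 9/2)
√(-4338283 - 1565474)/k((19 + l)*(-11), -2918) = √(-4338283 - 1565474)/(9/2) = √(-5903757)*(2/9) = (3*I*√655973)*(2/9) = 2*I*√655973/3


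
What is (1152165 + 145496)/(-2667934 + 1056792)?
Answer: -1297661/1611142 ≈ -0.80543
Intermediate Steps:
(1152165 + 145496)/(-2667934 + 1056792) = 1297661/(-1611142) = 1297661*(-1/1611142) = -1297661/1611142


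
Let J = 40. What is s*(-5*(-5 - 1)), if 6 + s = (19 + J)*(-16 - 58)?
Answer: -131160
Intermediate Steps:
s = -4372 (s = -6 + (19 + 40)*(-16 - 58) = -6 + 59*(-74) = -6 - 4366 = -4372)
s*(-5*(-5 - 1)) = -(-21860)*(-5 - 1) = -(-21860)*(-6) = -4372*30 = -131160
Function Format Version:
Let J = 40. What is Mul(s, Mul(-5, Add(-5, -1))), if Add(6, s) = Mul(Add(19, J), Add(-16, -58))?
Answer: -131160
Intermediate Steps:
s = -4372 (s = Add(-6, Mul(Add(19, 40), Add(-16, -58))) = Add(-6, Mul(59, -74)) = Add(-6, -4366) = -4372)
Mul(s, Mul(-5, Add(-5, -1))) = Mul(-4372, Mul(-5, Add(-5, -1))) = Mul(-4372, Mul(-5, -6)) = Mul(-4372, 30) = -131160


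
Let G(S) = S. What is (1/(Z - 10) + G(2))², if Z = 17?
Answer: 225/49 ≈ 4.5918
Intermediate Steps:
(1/(Z - 10) + G(2))² = (1/(17 - 10) + 2)² = (1/7 + 2)² = (⅐ + 2)² = (15/7)² = 225/49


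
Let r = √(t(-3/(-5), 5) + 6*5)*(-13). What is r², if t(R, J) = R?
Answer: 25857/5 ≈ 5171.4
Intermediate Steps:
r = -39*√85/5 (r = √(-3/(-5) + 6*5)*(-13) = √(-3*(-⅕) + 30)*(-13) = √(⅗ + 30)*(-13) = √(153/5)*(-13) = (3*√85/5)*(-13) = -39*√85/5 ≈ -71.912)
r² = (-39*√85/5)² = 25857/5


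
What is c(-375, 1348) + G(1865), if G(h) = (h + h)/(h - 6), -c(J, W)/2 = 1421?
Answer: -5279548/1859 ≈ -2840.0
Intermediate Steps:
c(J, W) = -2842 (c(J, W) = -2*1421 = -2842)
G(h) = 2*h/(-6 + h) (G(h) = (2*h)/(-6 + h) = 2*h/(-6 + h))
c(-375, 1348) + G(1865) = -2842 + 2*1865/(-6 + 1865) = -2842 + 2*1865/1859 = -2842 + 2*1865*(1/1859) = -2842 + 3730/1859 = -5279548/1859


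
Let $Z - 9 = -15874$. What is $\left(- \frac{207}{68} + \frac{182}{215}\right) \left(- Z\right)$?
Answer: $- \frac{101945317}{2924} \approx -34865.0$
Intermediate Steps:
$Z = -15865$ ($Z = 9 - 15874 = -15865$)
$\left(- \frac{207}{68} + \frac{182}{215}\right) \left(- Z\right) = \left(- \frac{207}{68} + \frac{182}{215}\right) \left(\left(-1\right) \left(-15865\right)\right) = \left(\left(-207\right) \frac{1}{68} + 182 \cdot \frac{1}{215}\right) 15865 = \left(- \frac{207}{68} + \frac{182}{215}\right) 15865 = \left(- \frac{32129}{14620}\right) 15865 = - \frac{101945317}{2924}$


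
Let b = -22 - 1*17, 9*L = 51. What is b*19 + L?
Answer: -2206/3 ≈ -735.33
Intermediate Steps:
L = 17/3 (L = (⅑)*51 = 17/3 ≈ 5.6667)
b = -39 (b = -22 - 17 = -39)
b*19 + L = -39*19 + 17/3 = -741 + 17/3 = -2206/3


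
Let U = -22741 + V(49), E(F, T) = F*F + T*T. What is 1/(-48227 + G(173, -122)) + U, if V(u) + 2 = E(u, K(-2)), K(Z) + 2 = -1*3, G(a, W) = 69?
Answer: -978426087/48158 ≈ -20317.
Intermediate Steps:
K(Z) = -5 (K(Z) = -2 - 1*3 = -2 - 3 = -5)
E(F, T) = F² + T²
V(u) = 23 + u² (V(u) = -2 + (u² + (-5)²) = -2 + (u² + 25) = -2 + (25 + u²) = 23 + u²)
U = -20317 (U = -22741 + (23 + 49²) = -22741 + (23 + 2401) = -22741 + 2424 = -20317)
1/(-48227 + G(173, -122)) + U = 1/(-48227 + 69) - 20317 = 1/(-48158) - 20317 = -1/48158 - 20317 = -978426087/48158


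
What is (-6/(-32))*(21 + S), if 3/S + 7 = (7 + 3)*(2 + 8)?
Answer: 489/124 ≈ 3.9436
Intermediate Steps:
S = 1/31 (S = 3/(-7 + (7 + 3)*(2 + 8)) = 3/(-7 + 10*10) = 3/(-7 + 100) = 3/93 = 3*(1/93) = 1/31 ≈ 0.032258)
(-6/(-32))*(21 + S) = (-6/(-32))*(21 + 1/31) = -6*(-1/32)*(652/31) = (3/16)*(652/31) = 489/124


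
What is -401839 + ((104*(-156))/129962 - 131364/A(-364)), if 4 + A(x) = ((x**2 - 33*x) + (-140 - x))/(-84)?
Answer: -45086729247233/112222187 ≈ -4.0176e+5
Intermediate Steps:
A(x) = -7/3 - x**2/84 + 17*x/42 (A(x) = -4 + ((x**2 - 33*x) + (-140 - x))/(-84) = -4 + (-140 + x**2 - 34*x)*(-1/84) = -4 + (5/3 - x**2/84 + 17*x/42) = -7/3 - x**2/84 + 17*x/42)
-401839 + ((104*(-156))/129962 - 131364/A(-364)) = -401839 + ((104*(-156))/129962 - 131364/(-7/3 - 1/84*(-364)**2 + (17/42)*(-364))) = -401839 + (-16224*1/129962 - 131364/(-7/3 - 1/84*132496 - 442/3)) = -401839 + (-8112/64981 - 131364/(-7/3 - 4732/3 - 442/3)) = -401839 + (-8112/64981 - 131364/(-1727)) = -401839 + (-8112/64981 - 131364*(-1/1727)) = -401839 + (-8112/64981 + 131364/1727) = -401839 + 8522154660/112222187 = -45086729247233/112222187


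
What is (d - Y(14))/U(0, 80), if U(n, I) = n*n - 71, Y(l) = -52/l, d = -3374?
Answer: 23592/497 ≈ 47.469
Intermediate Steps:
U(n, I) = -71 + n**2 (U(n, I) = n**2 - 71 = -71 + n**2)
(d - Y(14))/U(0, 80) = (-3374 - (-52)/14)/(-71 + 0**2) = (-3374 - (-52)/14)/(-71 + 0) = (-3374 - 1*(-26/7))/(-71) = (-3374 + 26/7)*(-1/71) = -23592/7*(-1/71) = 23592/497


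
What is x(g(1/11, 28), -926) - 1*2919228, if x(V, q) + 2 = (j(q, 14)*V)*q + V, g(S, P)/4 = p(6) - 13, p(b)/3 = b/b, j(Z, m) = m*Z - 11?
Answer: -483513270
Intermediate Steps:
j(Z, m) = -11 + Z*m (j(Z, m) = Z*m - 11 = -11 + Z*m)
p(b) = 3 (p(b) = 3*(b/b) = 3*1 = 3)
g(S, P) = -40 (g(S, P) = 4*(3 - 13) = 4*(-10) = -40)
x(V, q) = -2 + V + V*q*(-11 + 14*q) (x(V, q) = -2 + (((-11 + q*14)*V)*q + V) = -2 + (((-11 + 14*q)*V)*q + V) = -2 + ((V*(-11 + 14*q))*q + V) = -2 + (V*q*(-11 + 14*q) + V) = -2 + (V + V*q*(-11 + 14*q)) = -2 + V + V*q*(-11 + 14*q))
x(g(1/11, 28), -926) - 1*2919228 = (-2 - 40 - 40*(-926)*(-11 + 14*(-926))) - 1*2919228 = (-2 - 40 - 40*(-926)*(-11 - 12964)) - 2919228 = (-2 - 40 - 40*(-926)*(-12975)) - 2919228 = (-2 - 40 - 480594000) - 2919228 = -480594042 - 2919228 = -483513270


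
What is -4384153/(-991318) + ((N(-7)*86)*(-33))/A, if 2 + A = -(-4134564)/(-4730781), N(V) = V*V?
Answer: 108703305227605579/2246347405678 ≈ 48391.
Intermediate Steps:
N(V) = V²
A = -4532042/1576927 (A = -2 - (-4134564)/(-4730781) = -2 - (-4134564)*(-1)/4730781 = -2 - 1*1378188/1576927 = -2 - 1378188/1576927 = -4532042/1576927 ≈ -2.8740)
-4384153/(-991318) + ((N(-7)*86)*(-33))/A = -4384153/(-991318) + (((-7)²*86)*(-33))/(-4532042/1576927) = -4384153*(-1/991318) + ((49*86)*(-33))*(-1576927/4532042) = 4384153/991318 + (4214*(-33))*(-1576927/4532042) = 4384153/991318 - 139062*(-1576927/4532042) = 4384153/991318 + 109645311237/2266021 = 108703305227605579/2246347405678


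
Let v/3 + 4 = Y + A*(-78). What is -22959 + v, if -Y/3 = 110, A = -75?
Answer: -6411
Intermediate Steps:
Y = -330 (Y = -3*110 = -330)
v = 16548 (v = -12 + 3*(-330 - 75*(-78)) = -12 + 3*(-330 + 5850) = -12 + 3*5520 = -12 + 16560 = 16548)
-22959 + v = -22959 + 16548 = -6411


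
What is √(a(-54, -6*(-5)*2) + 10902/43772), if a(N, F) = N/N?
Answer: √598297582/21886 ≈ 1.1176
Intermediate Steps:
a(N, F) = 1
√(a(-54, -6*(-5)*2) + 10902/43772) = √(1 + 10902/43772) = √(1 + 10902*(1/43772)) = √(1 + 5451/21886) = √(27337/21886) = √598297582/21886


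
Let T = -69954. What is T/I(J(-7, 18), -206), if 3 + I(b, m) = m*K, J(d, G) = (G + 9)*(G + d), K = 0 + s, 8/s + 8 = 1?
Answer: -489678/1627 ≈ -300.97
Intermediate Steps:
s = -8/7 (s = 8/(-8 + 1) = 8/(-7) = 8*(-⅐) = -8/7 ≈ -1.1429)
K = -8/7 (K = 0 - 8/7 = -8/7 ≈ -1.1429)
J(d, G) = (9 + G)*(G + d)
I(b, m) = -3 - 8*m/7 (I(b, m) = -3 + m*(-8/7) = -3 - 8*m/7)
T/I(J(-7, 18), -206) = -69954/(-3 - 8/7*(-206)) = -69954/(-3 + 1648/7) = -69954/1627/7 = -69954*7/1627 = -489678/1627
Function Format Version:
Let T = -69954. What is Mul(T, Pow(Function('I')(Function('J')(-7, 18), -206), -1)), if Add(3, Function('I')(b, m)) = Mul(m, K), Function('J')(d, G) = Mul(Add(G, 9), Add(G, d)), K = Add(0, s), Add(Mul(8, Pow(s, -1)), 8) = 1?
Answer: Rational(-489678, 1627) ≈ -300.97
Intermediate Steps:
s = Rational(-8, 7) (s = Mul(8, Pow(Add(-8, 1), -1)) = Mul(8, Pow(-7, -1)) = Mul(8, Rational(-1, 7)) = Rational(-8, 7) ≈ -1.1429)
K = Rational(-8, 7) (K = Add(0, Rational(-8, 7)) = Rational(-8, 7) ≈ -1.1429)
Function('J')(d, G) = Mul(Add(9, G), Add(G, d))
Function('I')(b, m) = Add(-3, Mul(Rational(-8, 7), m)) (Function('I')(b, m) = Add(-3, Mul(m, Rational(-8, 7))) = Add(-3, Mul(Rational(-8, 7), m)))
Mul(T, Pow(Function('I')(Function('J')(-7, 18), -206), -1)) = Mul(-69954, Pow(Add(-3, Mul(Rational(-8, 7), -206)), -1)) = Mul(-69954, Pow(Add(-3, Rational(1648, 7)), -1)) = Mul(-69954, Pow(Rational(1627, 7), -1)) = Mul(-69954, Rational(7, 1627)) = Rational(-489678, 1627)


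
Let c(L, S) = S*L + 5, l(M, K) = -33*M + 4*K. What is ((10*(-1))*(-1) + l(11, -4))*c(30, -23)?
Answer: 252765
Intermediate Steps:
c(L, S) = 5 + L*S (c(L, S) = L*S + 5 = 5 + L*S)
((10*(-1))*(-1) + l(11, -4))*c(30, -23) = ((10*(-1))*(-1) + (-33*11 + 4*(-4)))*(5 + 30*(-23)) = (-10*(-1) + (-363 - 16))*(5 - 690) = (10 - 379)*(-685) = -369*(-685) = 252765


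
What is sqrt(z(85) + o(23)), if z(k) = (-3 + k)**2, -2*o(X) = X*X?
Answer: sqrt(25838)/2 ≈ 80.371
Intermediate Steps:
o(X) = -X**2/2 (o(X) = -X*X/2 = -X**2/2)
sqrt(z(85) + o(23)) = sqrt((-3 + 85)**2 - 1/2*23**2) = sqrt(82**2 - 1/2*529) = sqrt(6724 - 529/2) = sqrt(12919/2) = sqrt(25838)/2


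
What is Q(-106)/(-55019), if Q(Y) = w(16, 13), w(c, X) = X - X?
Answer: 0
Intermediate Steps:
w(c, X) = 0
Q(Y) = 0
Q(-106)/(-55019) = 0/(-55019) = 0*(-1/55019) = 0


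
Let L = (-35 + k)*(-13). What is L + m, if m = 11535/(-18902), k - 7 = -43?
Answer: 17435011/18902 ≈ 922.39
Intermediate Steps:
k = -36 (k = 7 - 43 = -36)
m = -11535/18902 (m = 11535*(-1/18902) = -11535/18902 ≈ -0.61025)
L = 923 (L = (-35 - 36)*(-13) = -71*(-13) = 923)
L + m = 923 - 11535/18902 = 17435011/18902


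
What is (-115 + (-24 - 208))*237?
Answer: -82239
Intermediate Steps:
(-115 + (-24 - 208))*237 = (-115 - 232)*237 = -347*237 = -82239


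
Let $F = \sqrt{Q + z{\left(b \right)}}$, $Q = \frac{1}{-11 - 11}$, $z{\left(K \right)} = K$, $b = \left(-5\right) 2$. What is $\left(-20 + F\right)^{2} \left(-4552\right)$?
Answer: $- \frac{19525804}{11} + \frac{91040 i \sqrt{4862}}{11} \approx -1.7751 \cdot 10^{6} + 5.771 \cdot 10^{5} i$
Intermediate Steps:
$b = -10$
$Q = - \frac{1}{22}$ ($Q = \frac{1}{-22} = - \frac{1}{22} \approx -0.045455$)
$F = \frac{i \sqrt{4862}}{22}$ ($F = \sqrt{- \frac{1}{22} - 10} = \sqrt{- \frac{221}{22}} = \frac{i \sqrt{4862}}{22} \approx 3.1695 i$)
$\left(-20 + F\right)^{2} \left(-4552\right) = \left(-20 + \frac{i \sqrt{4862}}{22}\right)^{2} \left(-4552\right) = - 4552 \left(-20 + \frac{i \sqrt{4862}}{22}\right)^{2}$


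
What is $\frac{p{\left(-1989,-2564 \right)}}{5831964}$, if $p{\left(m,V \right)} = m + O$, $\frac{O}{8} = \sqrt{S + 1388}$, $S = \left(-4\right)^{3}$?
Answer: $- \frac{221}{647996} + \frac{4 \sqrt{331}}{1457991} \approx -0.00029114$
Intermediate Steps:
$S = -64$
$O = 16 \sqrt{331}$ ($O = 8 \sqrt{-64 + 1388} = 8 \sqrt{1324} = 8 \cdot 2 \sqrt{331} = 16 \sqrt{331} \approx 291.09$)
$p{\left(m,V \right)} = m + 16 \sqrt{331}$
$\frac{p{\left(-1989,-2564 \right)}}{5831964} = \frac{-1989 + 16 \sqrt{331}}{5831964} = \left(-1989 + 16 \sqrt{331}\right) \frac{1}{5831964} = - \frac{221}{647996} + \frac{4 \sqrt{331}}{1457991}$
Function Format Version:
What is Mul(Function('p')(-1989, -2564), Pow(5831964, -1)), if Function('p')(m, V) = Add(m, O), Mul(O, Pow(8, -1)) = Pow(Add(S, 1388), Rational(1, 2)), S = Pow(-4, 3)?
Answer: Add(Rational(-221, 647996), Mul(Rational(4, 1457991), Pow(331, Rational(1, 2)))) ≈ -0.00029114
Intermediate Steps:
S = -64
O = Mul(16, Pow(331, Rational(1, 2))) (O = Mul(8, Pow(Add(-64, 1388), Rational(1, 2))) = Mul(8, Pow(1324, Rational(1, 2))) = Mul(8, Mul(2, Pow(331, Rational(1, 2)))) = Mul(16, Pow(331, Rational(1, 2))) ≈ 291.09)
Function('p')(m, V) = Add(m, Mul(16, Pow(331, Rational(1, 2))))
Mul(Function('p')(-1989, -2564), Pow(5831964, -1)) = Mul(Add(-1989, Mul(16, Pow(331, Rational(1, 2)))), Pow(5831964, -1)) = Mul(Add(-1989, Mul(16, Pow(331, Rational(1, 2)))), Rational(1, 5831964)) = Add(Rational(-221, 647996), Mul(Rational(4, 1457991), Pow(331, Rational(1, 2))))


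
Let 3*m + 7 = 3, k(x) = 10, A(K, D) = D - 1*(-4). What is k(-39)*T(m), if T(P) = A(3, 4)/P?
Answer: -60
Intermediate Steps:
A(K, D) = 4 + D (A(K, D) = D + 4 = 4 + D)
m = -4/3 (m = -7/3 + (⅓)*3 = -7/3 + 1 = -4/3 ≈ -1.3333)
T(P) = 8/P (T(P) = (4 + 4)/P = 8/P)
k(-39)*T(m) = 10*(8/(-4/3)) = 10*(8*(-¾)) = 10*(-6) = -60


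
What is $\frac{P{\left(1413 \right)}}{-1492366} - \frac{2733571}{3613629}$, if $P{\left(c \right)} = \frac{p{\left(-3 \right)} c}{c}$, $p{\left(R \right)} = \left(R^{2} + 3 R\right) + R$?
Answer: $- \frac{4079477578099}{5392857056214} \approx -0.75646$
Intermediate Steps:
$p{\left(R \right)} = R^{2} + 4 R$
$P{\left(c \right)} = -3$ ($P{\left(c \right)} = \frac{- 3 \left(4 - 3\right) c}{c} = \frac{\left(-3\right) 1 c}{c} = \frac{\left(-3\right) c}{c} = -3$)
$\frac{P{\left(1413 \right)}}{-1492366} - \frac{2733571}{3613629} = - \frac{3}{-1492366} - \frac{2733571}{3613629} = \left(-3\right) \left(- \frac{1}{1492366}\right) - \frac{2733571}{3613629} = \frac{3}{1492366} - \frac{2733571}{3613629} = - \frac{4079477578099}{5392857056214}$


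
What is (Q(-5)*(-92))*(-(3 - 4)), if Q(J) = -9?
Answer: 828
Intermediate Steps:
(Q(-5)*(-92))*(-(3 - 4)) = (-9*(-92))*(-(3 - 4)) = 828*(-1*(-1)) = 828*1 = 828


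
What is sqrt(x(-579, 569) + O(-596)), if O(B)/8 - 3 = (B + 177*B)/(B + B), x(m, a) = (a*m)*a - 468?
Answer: I*sqrt(187457351) ≈ 13692.0*I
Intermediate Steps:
x(m, a) = -468 + m*a**2 (x(m, a) = m*a**2 - 468 = -468 + m*a**2)
O(B) = 736 (O(B) = 24 + 8*((B + 177*B)/(B + B)) = 24 + 8*((178*B)/((2*B))) = 24 + 8*((178*B)*(1/(2*B))) = 24 + 8*89 = 24 + 712 = 736)
sqrt(x(-579, 569) + O(-596)) = sqrt((-468 - 579*569**2) + 736) = sqrt((-468 - 579*323761) + 736) = sqrt((-468 - 187457619) + 736) = sqrt(-187458087 + 736) = sqrt(-187457351) = I*sqrt(187457351)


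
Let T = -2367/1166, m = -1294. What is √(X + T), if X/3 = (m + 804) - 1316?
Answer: 39*I*√4844730/1166 ≈ 73.621*I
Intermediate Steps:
X = -5418 (X = 3*((-1294 + 804) - 1316) = 3*(-490 - 1316) = 3*(-1806) = -5418)
T = -2367/1166 (T = -2367*1/1166 = -2367/1166 ≈ -2.0300)
√(X + T) = √(-5418 - 2367/1166) = √(-6319755/1166) = 39*I*√4844730/1166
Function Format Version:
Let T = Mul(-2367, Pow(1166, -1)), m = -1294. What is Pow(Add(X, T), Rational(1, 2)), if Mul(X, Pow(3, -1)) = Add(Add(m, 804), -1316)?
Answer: Mul(Rational(39, 1166), I, Pow(4844730, Rational(1, 2))) ≈ Mul(73.621, I)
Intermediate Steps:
X = -5418 (X = Mul(3, Add(Add(-1294, 804), -1316)) = Mul(3, Add(-490, -1316)) = Mul(3, -1806) = -5418)
T = Rational(-2367, 1166) (T = Mul(-2367, Rational(1, 1166)) = Rational(-2367, 1166) ≈ -2.0300)
Pow(Add(X, T), Rational(1, 2)) = Pow(Add(-5418, Rational(-2367, 1166)), Rational(1, 2)) = Pow(Rational(-6319755, 1166), Rational(1, 2)) = Mul(Rational(39, 1166), I, Pow(4844730, Rational(1, 2)))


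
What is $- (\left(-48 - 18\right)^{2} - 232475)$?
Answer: $228119$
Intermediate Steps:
$- (\left(-48 - 18\right)^{2} - 232475) = - (\left(-66\right)^{2} - 232475) = - (4356 - 232475) = \left(-1\right) \left(-228119\right) = 228119$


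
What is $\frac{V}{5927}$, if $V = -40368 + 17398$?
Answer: $- \frac{22970}{5927} \approx -3.8755$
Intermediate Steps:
$V = -22970$
$\frac{V}{5927} = - \frac{22970}{5927}$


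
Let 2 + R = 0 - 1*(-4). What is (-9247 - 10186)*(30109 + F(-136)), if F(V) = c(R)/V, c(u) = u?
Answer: -39787337963/68 ≈ -5.8511e+8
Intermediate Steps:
R = 2 (R = -2 + (0 - 1*(-4)) = -2 + (0 + 4) = -2 + 4 = 2)
F(V) = 2/V
(-9247 - 10186)*(30109 + F(-136)) = (-9247 - 10186)*(30109 + 2/(-136)) = -19433*(30109 + 2*(-1/136)) = -19433*(30109 - 1/68) = -19433*2047411/68 = -39787337963/68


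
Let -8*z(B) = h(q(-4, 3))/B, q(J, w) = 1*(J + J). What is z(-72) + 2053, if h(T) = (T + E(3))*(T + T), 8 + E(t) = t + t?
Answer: 36959/18 ≈ 2053.3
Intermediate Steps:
q(J, w) = 2*J (q(J, w) = 1*(2*J) = 2*J)
E(t) = -8 + 2*t (E(t) = -8 + (t + t) = -8 + 2*t)
h(T) = 2*T*(-2 + T) (h(T) = (T + (-8 + 2*3))*(T + T) = (T + (-8 + 6))*(2*T) = (T - 2)*(2*T) = (-2 + T)*(2*T) = 2*T*(-2 + T))
z(B) = -20/B (z(B) = -2*(2*(-4))*(-2 + 2*(-4))/(8*B) = -2*(-8)*(-2 - 8)/(8*B) = -2*(-8)*(-10)/(8*B) = -20/B)
z(-72) + 2053 = -20/(-72) + 2053 = -20*(-1/72) + 2053 = 5/18 + 2053 = 36959/18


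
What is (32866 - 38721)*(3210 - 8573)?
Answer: 31400365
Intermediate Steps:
(32866 - 38721)*(3210 - 8573) = -5855*(-5363) = 31400365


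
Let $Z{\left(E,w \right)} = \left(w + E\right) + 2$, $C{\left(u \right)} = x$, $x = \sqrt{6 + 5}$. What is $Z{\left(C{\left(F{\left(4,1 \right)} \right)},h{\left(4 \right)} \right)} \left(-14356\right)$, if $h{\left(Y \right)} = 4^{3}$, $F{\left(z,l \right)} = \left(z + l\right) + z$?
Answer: $-947496 - 14356 \sqrt{11} \approx -9.9511 \cdot 10^{5}$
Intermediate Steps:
$F{\left(z,l \right)} = l + 2 z$ ($F{\left(z,l \right)} = \left(l + z\right) + z = l + 2 z$)
$h{\left(Y \right)} = 64$
$x = \sqrt{11} \approx 3.3166$
$C{\left(u \right)} = \sqrt{11}$
$Z{\left(E,w \right)} = 2 + E + w$ ($Z{\left(E,w \right)} = \left(E + w\right) + 2 = 2 + E + w$)
$Z{\left(C{\left(F{\left(4,1 \right)} \right)},h{\left(4 \right)} \right)} \left(-14356\right) = \left(2 + \sqrt{11} + 64\right) \left(-14356\right) = \left(66 + \sqrt{11}\right) \left(-14356\right) = -947496 - 14356 \sqrt{11}$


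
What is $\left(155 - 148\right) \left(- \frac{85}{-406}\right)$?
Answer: $\frac{85}{58} \approx 1.4655$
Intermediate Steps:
$\left(155 - 148\right) \left(- \frac{85}{-406}\right) = 7 \left(\left(-85\right) \left(- \frac{1}{406}\right)\right) = 7 \cdot \frac{85}{406} = \frac{85}{58}$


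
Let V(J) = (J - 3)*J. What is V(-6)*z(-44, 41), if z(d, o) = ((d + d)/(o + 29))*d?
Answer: 104544/35 ≈ 2987.0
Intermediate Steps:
V(J) = J*(-3 + J) (V(J) = (-3 + J)*J = J*(-3 + J))
z(d, o) = 2*d²/(29 + o) (z(d, o) = ((2*d)/(29 + o))*d = (2*d/(29 + o))*d = 2*d²/(29 + o))
V(-6)*z(-44, 41) = (-6*(-3 - 6))*(2*(-44)²/(29 + 41)) = (-6*(-9))*(2*1936/70) = 54*(2*1936*(1/70)) = 54*(1936/35) = 104544/35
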